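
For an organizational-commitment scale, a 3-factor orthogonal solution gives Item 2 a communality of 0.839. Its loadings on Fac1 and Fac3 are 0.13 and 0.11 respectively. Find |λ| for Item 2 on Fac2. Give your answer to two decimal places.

Under orthogonal rotation h² = Σλ², so λ_Fac2² = h² − (0.0290) = 0.839 − 0.0290 = 0.8100.
|λ| = √0.8100 = 0.9000.

0.90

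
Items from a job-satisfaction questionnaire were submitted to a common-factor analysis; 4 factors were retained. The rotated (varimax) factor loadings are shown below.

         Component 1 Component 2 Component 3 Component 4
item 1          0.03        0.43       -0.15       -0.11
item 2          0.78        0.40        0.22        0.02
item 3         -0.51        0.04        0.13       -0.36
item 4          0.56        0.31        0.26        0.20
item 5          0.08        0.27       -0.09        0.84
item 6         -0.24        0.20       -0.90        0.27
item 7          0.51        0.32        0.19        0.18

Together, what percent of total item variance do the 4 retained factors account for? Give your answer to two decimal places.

SS loadings by factor: 1.5071, 0.6579, 1.0096, 0.9930; total = 4.1676.
Total variance with 7 standardized items is 7, so the solution explains 4.1676/7 = 0.5954 = 59.54%.

59.54%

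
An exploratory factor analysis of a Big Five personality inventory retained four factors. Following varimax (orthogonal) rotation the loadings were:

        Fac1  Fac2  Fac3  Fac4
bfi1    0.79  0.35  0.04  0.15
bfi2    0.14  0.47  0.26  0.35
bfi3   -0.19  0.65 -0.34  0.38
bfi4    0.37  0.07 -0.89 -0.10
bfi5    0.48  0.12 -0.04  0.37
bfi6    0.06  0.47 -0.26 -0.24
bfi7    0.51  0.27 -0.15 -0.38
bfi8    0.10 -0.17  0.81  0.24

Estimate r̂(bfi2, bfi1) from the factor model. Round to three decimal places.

r̂ = Σ λ_i·λ_j across factors = (0.14)(0.79) + (0.47)(0.35) + (0.26)(0.04) + (0.35)(0.15)
  = +0.1106 +0.1645 +0.0104 +0.0525 = 0.3380

0.338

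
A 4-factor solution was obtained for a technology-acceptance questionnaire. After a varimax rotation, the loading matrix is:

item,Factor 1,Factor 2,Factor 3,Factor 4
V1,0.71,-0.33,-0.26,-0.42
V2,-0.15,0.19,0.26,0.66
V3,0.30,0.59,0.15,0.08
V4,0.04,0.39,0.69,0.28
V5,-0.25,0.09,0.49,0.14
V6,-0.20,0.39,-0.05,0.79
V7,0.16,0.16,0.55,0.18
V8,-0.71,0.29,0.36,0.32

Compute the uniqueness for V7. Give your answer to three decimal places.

h² = 0.16² + 0.16² + 0.55² + 0.18² = 0.0256 + 0.0256 + 0.3025 + 0.0324 = 0.3861
Uniqueness u² = 1 − h² = 1 − 0.3861 = 0.6139

0.614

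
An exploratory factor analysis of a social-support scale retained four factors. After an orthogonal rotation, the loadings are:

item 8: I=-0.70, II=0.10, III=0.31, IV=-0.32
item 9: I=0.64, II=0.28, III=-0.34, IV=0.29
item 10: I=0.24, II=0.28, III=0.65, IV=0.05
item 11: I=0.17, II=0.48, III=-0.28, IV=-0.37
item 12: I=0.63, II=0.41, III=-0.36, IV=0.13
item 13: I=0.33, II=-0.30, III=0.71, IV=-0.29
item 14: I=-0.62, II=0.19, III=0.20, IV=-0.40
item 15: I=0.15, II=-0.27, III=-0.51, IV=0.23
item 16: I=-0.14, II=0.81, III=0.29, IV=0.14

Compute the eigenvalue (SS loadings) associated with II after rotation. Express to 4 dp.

SS loadings for II = 0.10² + 0.28² + 0.28² + 0.48² + 0.41² + (-0.30)² + 0.19² + (-0.27)² + 0.81² = 0.0100 + 0.0784 + 0.0784 + 0.2304 + 0.1681 + 0.0900 + 0.0361 + 0.0729 + 0.6561 = 1.4204

1.4204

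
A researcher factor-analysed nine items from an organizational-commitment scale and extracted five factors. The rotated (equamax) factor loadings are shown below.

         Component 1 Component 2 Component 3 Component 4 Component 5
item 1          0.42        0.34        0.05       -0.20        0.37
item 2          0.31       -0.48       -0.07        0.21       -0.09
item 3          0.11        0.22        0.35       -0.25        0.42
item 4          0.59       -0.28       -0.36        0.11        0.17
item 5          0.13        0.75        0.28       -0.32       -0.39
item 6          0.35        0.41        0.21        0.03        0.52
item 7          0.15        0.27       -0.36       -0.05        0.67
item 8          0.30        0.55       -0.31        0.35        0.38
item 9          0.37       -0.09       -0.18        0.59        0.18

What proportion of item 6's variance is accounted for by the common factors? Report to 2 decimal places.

h² = 0.35² + 0.41² + 0.21² + 0.03² + 0.52² = 0.1225 + 0.1681 + 0.0441 + 0.0009 + 0.2704 = 0.6060

0.61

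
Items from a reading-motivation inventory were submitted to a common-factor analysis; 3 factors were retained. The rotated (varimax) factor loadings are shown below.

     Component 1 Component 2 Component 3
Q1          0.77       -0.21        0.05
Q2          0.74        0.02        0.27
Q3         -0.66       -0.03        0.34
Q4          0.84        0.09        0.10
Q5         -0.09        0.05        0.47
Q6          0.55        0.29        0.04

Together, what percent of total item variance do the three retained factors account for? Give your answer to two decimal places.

52.60%

Communalities: 0.6395, 0.6209, 0.5521, 0.7237, 0.2315, 0.3882; Σh² = 3.1559.
Total variance with 6 standardized items is 6, so the solution explains 3.1559/6 = 0.5260 = 52.60%.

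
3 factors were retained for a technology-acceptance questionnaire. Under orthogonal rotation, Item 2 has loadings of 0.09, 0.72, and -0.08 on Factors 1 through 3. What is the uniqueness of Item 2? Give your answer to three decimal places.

0.467

h² = 0.09² + 0.72² + (-0.08)² = 0.0081 + 0.5184 + 0.0064 = 0.5329
Uniqueness u² = 1 − h² = 1 − 0.5329 = 0.4671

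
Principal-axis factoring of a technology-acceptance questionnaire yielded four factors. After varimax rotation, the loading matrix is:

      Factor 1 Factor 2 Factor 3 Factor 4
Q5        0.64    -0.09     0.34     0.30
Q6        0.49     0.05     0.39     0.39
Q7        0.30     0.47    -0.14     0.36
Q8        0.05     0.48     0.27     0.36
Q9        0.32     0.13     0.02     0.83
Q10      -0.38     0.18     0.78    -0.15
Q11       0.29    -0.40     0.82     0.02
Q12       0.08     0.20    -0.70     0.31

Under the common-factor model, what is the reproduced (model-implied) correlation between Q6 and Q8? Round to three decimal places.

0.294

r̂ = Σ λ_i·λ_j across factors = (0.49)(0.05) + (0.05)(0.48) + (0.39)(0.27) + (0.39)(0.36)
  = +0.0245 +0.0240 +0.1053 +0.1404 = 0.2942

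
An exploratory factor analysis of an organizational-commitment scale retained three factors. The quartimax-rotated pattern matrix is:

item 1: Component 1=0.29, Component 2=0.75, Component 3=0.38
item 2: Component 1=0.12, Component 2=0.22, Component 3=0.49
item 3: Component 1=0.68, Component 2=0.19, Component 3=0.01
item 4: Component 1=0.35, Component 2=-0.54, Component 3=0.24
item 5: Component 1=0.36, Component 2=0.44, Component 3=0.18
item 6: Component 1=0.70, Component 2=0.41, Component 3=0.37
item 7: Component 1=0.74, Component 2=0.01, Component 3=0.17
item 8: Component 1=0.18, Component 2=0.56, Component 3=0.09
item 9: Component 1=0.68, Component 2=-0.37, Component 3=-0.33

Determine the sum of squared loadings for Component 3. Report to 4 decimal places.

SS loadings for Component 3 = 0.38² + 0.49² + 0.01² + 0.24² + 0.18² + 0.37² + 0.17² + 0.09² + (-0.33)² = 0.1444 + 0.2401 + 0.0001 + 0.0576 + 0.0324 + 0.1369 + 0.0289 + 0.0081 + 0.1089 = 0.7574

0.7574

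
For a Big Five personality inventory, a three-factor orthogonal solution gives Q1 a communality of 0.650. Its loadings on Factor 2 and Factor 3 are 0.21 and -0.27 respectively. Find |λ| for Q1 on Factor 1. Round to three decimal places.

Under orthogonal rotation h² = Σλ², so λ_Factor 1² = h² − (0.1170) = 0.650 − 0.1170 = 0.5330.
|λ| = √0.5330 = 0.7301.

0.730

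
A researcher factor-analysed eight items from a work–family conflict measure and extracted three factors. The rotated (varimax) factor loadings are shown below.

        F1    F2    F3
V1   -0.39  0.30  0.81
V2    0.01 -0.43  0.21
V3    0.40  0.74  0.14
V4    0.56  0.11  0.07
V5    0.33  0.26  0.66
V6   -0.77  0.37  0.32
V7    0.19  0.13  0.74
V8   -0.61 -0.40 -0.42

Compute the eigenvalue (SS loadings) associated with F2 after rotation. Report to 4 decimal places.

SS loadings for F2 = 0.30² + (-0.43)² + 0.74² + 0.11² + 0.26² + 0.37² + 0.13² + (-0.40)² = 0.0900 + 0.1849 + 0.5476 + 0.0121 + 0.0676 + 0.1369 + 0.0169 + 0.1600 = 1.2160

1.2160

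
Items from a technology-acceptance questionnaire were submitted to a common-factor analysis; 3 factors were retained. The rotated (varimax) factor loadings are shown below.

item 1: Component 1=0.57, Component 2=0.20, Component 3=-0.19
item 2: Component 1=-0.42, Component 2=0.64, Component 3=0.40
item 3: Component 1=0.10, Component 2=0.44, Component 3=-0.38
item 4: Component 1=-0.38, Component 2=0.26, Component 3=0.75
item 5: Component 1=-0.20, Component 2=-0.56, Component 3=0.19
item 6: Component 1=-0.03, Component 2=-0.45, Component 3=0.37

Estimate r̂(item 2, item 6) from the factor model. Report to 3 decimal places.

-0.127

r̂ = Σ λ_i·λ_j across factors = (-0.42)(-0.03) + (0.64)(-0.45) + (0.40)(0.37)
  = +0.0126 -0.2880 +0.1480 = -0.1274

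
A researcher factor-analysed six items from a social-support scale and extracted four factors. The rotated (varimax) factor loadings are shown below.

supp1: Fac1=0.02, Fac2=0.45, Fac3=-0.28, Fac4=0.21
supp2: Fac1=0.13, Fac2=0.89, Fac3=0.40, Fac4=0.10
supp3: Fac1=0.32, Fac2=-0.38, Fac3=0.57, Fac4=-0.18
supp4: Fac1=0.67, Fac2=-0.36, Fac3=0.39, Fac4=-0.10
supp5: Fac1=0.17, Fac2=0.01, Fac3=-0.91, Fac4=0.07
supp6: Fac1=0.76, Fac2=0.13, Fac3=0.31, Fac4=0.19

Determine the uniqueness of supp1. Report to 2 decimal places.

h² = 0.02² + 0.45² + (-0.28)² + 0.21² = 0.0004 + 0.2025 + 0.0784 + 0.0441 = 0.3254
Uniqueness u² = 1 − h² = 1 − 0.3254 = 0.6746

0.67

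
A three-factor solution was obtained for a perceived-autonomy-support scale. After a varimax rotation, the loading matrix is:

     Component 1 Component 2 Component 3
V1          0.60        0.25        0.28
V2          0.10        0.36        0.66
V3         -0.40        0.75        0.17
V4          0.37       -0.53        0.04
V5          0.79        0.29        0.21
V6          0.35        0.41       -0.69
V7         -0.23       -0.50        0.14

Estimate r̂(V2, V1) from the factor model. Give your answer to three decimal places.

0.335

r̂ = Σ λ_i·λ_j across factors = (0.10)(0.60) + (0.36)(0.25) + (0.66)(0.28)
  = +0.0600 +0.0900 +0.1848 = 0.3348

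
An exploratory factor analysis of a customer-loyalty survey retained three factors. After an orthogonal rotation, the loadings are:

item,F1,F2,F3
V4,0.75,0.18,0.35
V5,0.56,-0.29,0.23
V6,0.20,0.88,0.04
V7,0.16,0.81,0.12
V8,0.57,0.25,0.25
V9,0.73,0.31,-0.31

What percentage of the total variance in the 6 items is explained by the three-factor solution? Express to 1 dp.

Communalities: 0.7174, 0.4506, 0.8160, 0.6961, 0.4499, 0.7251; Σh² = 3.8551.
Total variance with 6 standardized items is 6, so the solution explains 3.8551/6 = 0.6425 = 64.25%.

64.3%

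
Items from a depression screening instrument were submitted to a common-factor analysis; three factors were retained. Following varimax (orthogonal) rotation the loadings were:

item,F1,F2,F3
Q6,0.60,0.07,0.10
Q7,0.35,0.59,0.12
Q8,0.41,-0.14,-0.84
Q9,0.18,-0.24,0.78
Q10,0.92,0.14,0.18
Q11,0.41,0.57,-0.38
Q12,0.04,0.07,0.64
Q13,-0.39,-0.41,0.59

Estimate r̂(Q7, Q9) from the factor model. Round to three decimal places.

r̂ = Σ λ_i·λ_j across factors = (0.35)(0.18) + (0.59)(-0.24) + (0.12)(0.78)
  = +0.0630 -0.1416 +0.0936 = 0.0150

0.015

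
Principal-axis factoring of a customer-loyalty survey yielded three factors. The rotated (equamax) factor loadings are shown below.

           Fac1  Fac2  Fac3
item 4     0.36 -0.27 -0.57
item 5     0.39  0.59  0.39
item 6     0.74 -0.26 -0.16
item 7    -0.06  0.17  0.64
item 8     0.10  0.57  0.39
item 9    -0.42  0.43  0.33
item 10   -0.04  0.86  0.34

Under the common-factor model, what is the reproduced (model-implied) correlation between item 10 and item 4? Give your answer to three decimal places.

r̂ = Σ λ_i·λ_j across factors = (-0.04)(0.36) + (0.86)(-0.27) + (0.34)(-0.57)
  = -0.0144 -0.2322 -0.1938 = -0.4404

-0.440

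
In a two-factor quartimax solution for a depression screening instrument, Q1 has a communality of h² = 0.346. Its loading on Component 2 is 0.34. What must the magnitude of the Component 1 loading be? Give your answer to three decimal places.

Under orthogonal rotation h² = Σλ², so λ_Component 1² = h² − (0.1156) = 0.346 − 0.1156 = 0.2304.
|λ| = √0.2304 = 0.4800.

0.480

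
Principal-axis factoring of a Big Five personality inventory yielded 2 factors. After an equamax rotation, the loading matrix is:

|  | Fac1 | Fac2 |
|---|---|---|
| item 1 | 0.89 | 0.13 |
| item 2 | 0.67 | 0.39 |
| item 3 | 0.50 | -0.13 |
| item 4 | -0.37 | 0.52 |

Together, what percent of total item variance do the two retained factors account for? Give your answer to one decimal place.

Communalities: 0.8090, 0.6010, 0.2669, 0.4073; Σh² = 2.0842.
Total variance with 4 standardized items is 4, so the solution explains 2.0842/4 = 0.5211 = 52.11%.

52.1%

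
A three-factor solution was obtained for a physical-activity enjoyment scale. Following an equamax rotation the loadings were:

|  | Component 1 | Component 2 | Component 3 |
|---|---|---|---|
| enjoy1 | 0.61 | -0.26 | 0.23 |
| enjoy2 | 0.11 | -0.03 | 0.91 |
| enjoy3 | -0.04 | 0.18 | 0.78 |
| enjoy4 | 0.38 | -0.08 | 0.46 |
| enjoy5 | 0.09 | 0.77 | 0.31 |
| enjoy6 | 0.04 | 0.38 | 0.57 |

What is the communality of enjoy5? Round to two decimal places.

h² = 0.09² + 0.77² + 0.31² = 0.0081 + 0.5929 + 0.0961 = 0.6971

0.70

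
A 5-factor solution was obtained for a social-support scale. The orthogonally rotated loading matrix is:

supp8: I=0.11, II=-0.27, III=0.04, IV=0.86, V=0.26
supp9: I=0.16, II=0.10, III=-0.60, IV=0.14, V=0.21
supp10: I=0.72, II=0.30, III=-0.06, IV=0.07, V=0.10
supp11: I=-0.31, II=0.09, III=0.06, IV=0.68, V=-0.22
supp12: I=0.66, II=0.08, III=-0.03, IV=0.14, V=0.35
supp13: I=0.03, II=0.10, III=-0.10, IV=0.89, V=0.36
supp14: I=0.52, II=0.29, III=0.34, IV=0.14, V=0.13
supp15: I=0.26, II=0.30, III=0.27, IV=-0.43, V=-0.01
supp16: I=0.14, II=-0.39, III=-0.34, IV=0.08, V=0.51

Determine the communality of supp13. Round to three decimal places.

0.943

h² = 0.03² + 0.10² + (-0.10)² + 0.89² + 0.36² = 0.0009 + 0.0100 + 0.0100 + 0.7921 + 0.1296 = 0.9426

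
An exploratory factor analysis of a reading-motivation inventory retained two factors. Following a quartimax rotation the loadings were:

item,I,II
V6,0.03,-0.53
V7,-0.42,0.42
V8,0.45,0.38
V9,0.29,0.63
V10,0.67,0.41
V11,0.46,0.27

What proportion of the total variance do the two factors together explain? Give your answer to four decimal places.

0.3940

SS loadings by factor: 1.1244, 1.2396; total = 2.3640.
Total variance with 6 standardized items is 6, so the solution explains 2.3640/6 = 0.3940.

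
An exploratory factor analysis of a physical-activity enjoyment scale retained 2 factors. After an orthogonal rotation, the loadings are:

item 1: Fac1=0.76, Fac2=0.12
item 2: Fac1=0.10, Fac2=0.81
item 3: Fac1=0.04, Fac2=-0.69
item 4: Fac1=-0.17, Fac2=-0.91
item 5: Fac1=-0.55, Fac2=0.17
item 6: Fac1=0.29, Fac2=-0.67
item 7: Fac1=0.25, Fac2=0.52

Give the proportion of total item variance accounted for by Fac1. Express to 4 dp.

0.1525

SS loadings for Fac1 = 0.76² + 0.10² + 0.04² + (-0.17)² + (-0.55)² + 0.29² + 0.25² = 1.0672
Proportion of variance = 1.0672 / 7 = 0.1525.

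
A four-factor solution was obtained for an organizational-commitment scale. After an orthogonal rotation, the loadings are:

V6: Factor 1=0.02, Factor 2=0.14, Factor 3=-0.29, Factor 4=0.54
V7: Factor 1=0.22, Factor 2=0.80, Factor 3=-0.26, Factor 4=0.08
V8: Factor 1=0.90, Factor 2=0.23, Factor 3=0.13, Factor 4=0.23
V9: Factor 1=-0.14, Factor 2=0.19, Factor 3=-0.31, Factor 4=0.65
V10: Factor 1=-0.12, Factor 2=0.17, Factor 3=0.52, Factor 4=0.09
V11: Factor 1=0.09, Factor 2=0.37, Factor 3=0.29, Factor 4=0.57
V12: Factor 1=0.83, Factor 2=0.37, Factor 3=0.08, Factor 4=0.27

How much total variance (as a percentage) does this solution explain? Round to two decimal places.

63.51%

SS loadings by factor: 1.5898, 1.0513, 0.6256, 1.1793; total = 4.4460.
Total variance with 7 standardized items is 7, so the solution explains 4.4460/7 = 0.6351 = 63.51%.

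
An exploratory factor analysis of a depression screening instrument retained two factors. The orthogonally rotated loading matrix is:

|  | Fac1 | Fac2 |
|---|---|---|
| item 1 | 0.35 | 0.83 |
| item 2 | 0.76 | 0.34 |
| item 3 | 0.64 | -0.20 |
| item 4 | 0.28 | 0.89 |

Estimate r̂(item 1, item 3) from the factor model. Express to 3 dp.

0.058

r̂ = Σ λ_i·λ_j across factors = (0.35)(0.64) + (0.83)(-0.20)
  = +0.2240 -0.1660 = 0.0580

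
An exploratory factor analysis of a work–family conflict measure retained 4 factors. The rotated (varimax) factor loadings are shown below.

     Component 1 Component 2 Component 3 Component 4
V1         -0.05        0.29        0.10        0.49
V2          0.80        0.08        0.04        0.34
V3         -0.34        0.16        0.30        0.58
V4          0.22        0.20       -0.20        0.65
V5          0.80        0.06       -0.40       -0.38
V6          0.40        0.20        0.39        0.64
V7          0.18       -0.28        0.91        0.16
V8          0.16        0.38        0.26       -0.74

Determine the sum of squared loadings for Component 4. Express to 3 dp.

SS loadings for Component 4 = 0.49² + 0.34² + 0.58² + 0.65² + (-0.38)² + 0.64² + 0.16² + (-0.74)² = 0.2401 + 0.1156 + 0.3364 + 0.4225 + 0.1444 + 0.4096 + 0.0256 + 0.5476 = 2.2418

2.242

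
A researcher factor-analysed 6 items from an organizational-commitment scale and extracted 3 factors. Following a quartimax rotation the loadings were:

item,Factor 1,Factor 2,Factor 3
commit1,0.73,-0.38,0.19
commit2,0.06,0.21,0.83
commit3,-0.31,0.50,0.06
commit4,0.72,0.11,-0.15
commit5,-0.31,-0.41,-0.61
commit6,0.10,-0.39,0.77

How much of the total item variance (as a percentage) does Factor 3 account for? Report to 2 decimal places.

SS loadings for Factor 3 = 0.19² + 0.83² + 0.06² + (-0.15)² + (-0.61)² + 0.77² = 1.7161
With 6 standardized items, total variance = 6. Proportion = 1.7161/6 = 0.2860 → 28.60%.

28.60%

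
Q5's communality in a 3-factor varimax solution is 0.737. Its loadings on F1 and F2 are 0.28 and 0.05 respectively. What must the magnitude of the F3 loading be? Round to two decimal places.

Under orthogonal rotation h² = Σλ², so λ_F3² = h² − (0.0809) = 0.737 − 0.0809 = 0.6561.
|λ| = √0.6561 = 0.8100.

0.81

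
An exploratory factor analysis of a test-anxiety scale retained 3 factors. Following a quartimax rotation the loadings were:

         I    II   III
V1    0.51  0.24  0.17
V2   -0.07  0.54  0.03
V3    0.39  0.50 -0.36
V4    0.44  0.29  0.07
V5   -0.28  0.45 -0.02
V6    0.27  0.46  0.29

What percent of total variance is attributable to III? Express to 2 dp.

SS loadings for III = 0.17² + 0.03² + (-0.36)² + 0.07² + (-0.02)² + 0.29² = 0.2488
With 6 standardized items, total variance = 6. Proportion = 0.2488/6 = 0.0415 → 4.15%.

4.15%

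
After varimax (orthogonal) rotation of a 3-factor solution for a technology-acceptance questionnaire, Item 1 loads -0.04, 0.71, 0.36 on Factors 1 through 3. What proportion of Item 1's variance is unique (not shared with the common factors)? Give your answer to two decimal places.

h² = (-0.04)² + 0.71² + 0.36² = 0.0016 + 0.5041 + 0.1296 = 0.6353
Uniqueness u² = 1 − h² = 1 − 0.6353 = 0.3647

0.36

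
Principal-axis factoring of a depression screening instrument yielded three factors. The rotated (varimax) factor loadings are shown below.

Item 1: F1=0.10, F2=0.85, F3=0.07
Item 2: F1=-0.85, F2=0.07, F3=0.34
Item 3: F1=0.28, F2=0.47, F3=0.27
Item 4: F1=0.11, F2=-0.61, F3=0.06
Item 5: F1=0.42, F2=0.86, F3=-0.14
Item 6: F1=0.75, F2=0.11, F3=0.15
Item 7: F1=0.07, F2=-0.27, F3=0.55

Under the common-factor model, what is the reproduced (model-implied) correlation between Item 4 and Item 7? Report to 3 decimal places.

r̂ = Σ λ_i·λ_j across factors = (0.11)(0.07) + (-0.61)(-0.27) + (0.06)(0.55)
  = +0.0077 +0.1647 +0.0330 = 0.2054

0.205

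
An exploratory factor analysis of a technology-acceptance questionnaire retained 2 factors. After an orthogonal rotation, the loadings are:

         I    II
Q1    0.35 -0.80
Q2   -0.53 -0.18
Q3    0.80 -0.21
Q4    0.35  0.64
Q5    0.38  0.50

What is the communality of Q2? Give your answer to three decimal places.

0.313

h² = (-0.53)² + (-0.18)² = 0.2809 + 0.0324 = 0.3133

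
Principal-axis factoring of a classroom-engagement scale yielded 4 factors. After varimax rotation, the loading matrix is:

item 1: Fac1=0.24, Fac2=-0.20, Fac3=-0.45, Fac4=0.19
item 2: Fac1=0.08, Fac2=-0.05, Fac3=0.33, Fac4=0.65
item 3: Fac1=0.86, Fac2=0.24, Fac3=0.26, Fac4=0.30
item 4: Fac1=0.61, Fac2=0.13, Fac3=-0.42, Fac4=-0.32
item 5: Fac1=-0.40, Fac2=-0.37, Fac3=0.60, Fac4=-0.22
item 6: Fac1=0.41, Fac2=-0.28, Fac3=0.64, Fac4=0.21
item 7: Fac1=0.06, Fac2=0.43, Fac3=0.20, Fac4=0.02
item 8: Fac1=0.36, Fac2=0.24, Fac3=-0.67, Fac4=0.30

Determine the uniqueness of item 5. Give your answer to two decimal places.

0.29

h² = (-0.40)² + (-0.37)² + 0.60² + (-0.22)² = 0.1600 + 0.1369 + 0.3600 + 0.0484 = 0.7053
Uniqueness u² = 1 − h² = 1 − 0.7053 = 0.2947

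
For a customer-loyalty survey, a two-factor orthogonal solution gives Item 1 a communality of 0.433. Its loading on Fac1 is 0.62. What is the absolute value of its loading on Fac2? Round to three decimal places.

Under orthogonal rotation h² = Σλ², so λ_Fac2² = h² − (0.3844) = 0.433 − 0.3844 = 0.0486.
|λ| = √0.0486 = 0.2205.

0.220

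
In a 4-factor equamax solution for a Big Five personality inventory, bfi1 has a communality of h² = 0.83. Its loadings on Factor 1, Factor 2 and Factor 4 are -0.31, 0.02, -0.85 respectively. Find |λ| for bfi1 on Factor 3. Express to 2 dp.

Under orthogonal rotation h² = Σλ², so λ_Factor 3² = h² − (0.8190) = 0.83 − 0.8190 = 0.0110.
|λ| = √0.0110 = 0.1049.

0.10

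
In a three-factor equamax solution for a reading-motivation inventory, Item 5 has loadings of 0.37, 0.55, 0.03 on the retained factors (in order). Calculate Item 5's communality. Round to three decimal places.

0.440

h² = 0.37² + 0.55² + 0.03² = 0.1369 + 0.3025 + 0.0009 = 0.4403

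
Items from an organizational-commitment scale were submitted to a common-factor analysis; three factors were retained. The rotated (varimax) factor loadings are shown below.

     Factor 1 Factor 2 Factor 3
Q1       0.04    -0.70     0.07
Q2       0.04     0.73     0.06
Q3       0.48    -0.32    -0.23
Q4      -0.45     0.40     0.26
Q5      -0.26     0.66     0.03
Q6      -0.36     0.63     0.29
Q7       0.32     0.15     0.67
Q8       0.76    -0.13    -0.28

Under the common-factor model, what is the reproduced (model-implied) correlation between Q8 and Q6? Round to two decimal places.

-0.44

r̂ = Σ λ_i·λ_j across factors = (0.76)(-0.36) + (-0.13)(0.63) + (-0.28)(0.29)
  = -0.2736 -0.0819 -0.0812 = -0.4367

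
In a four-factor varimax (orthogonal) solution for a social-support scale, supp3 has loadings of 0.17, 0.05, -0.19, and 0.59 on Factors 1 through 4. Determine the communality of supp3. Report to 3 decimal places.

h² = 0.17² + 0.05² + (-0.19)² + 0.59² = 0.0289 + 0.0025 + 0.0361 + 0.3481 = 0.4156

0.416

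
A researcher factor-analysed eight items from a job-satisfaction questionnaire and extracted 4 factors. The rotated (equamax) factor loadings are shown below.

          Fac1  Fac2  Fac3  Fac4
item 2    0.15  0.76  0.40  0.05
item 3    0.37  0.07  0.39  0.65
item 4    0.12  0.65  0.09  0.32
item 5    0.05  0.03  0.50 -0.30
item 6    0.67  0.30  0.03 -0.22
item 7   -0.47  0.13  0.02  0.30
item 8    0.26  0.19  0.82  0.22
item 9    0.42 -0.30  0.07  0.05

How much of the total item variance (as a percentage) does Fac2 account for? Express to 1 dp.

SS loadings for Fac2 = 0.76² + 0.07² + 0.65² + 0.03² + 0.30² + 0.13² + 0.19² + (-0.30)² = 1.2389
With 8 standardized items, total variance = 8. Proportion = 1.2389/8 = 0.1549 → 15.49%.

15.5%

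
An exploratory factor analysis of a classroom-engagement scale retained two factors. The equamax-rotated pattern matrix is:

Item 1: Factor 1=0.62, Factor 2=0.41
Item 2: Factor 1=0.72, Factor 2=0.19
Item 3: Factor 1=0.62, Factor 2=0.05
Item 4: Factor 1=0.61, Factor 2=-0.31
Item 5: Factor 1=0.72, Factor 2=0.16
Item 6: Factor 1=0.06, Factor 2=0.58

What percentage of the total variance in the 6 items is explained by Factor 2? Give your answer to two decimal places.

11.08%

SS loadings for Factor 2 = 0.41² + 0.19² + 0.05² + (-0.31)² + 0.16² + 0.58² = 0.6648
With 6 standardized items, total variance = 6. Proportion = 0.6648/6 = 0.1108 → 11.08%.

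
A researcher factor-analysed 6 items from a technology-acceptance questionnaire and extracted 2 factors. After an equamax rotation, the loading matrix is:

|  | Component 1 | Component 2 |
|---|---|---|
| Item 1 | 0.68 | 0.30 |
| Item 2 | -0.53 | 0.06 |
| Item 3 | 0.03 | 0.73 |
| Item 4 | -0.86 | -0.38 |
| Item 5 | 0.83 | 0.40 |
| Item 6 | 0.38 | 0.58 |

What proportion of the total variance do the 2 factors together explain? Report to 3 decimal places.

0.597

SS loadings by factor: 2.3171, 1.2673; total = 3.5844.
Total variance with 6 standardized items is 6, so the solution explains 3.5844/6 = 0.5974.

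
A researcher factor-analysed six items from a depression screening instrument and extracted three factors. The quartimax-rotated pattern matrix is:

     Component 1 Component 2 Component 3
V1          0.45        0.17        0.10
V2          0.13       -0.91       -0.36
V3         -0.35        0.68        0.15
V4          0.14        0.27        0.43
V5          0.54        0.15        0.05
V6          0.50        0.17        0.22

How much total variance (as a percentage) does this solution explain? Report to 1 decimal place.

45.7%

SS loadings by factor: 0.9031, 1.4437, 0.3979; total = 2.7447.
Total variance with 6 standardized items is 6, so the solution explains 2.7447/6 = 0.4574 = 45.74%.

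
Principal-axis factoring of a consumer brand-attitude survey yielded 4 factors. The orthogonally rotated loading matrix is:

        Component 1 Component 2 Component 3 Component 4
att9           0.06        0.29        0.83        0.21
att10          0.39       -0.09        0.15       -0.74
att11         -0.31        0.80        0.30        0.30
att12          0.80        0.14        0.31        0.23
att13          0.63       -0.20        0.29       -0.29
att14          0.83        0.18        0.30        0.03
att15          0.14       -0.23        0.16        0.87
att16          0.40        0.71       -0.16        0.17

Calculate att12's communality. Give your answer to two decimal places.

0.81

h² = 0.80² + 0.14² + 0.31² + 0.23² = 0.6400 + 0.0196 + 0.0961 + 0.0529 = 0.8086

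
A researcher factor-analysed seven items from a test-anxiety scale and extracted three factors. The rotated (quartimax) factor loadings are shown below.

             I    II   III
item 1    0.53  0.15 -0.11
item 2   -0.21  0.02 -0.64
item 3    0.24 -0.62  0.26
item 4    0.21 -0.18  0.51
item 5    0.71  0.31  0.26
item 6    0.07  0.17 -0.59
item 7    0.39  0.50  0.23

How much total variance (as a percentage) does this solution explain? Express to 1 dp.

Communalities: 0.3155, 0.4541, 0.5096, 0.3366, 0.6678, 0.3819, 0.4550; Σh² = 3.1205.
Total variance with 7 standardized items is 7, so the solution explains 3.1205/7 = 0.4458 = 44.58%.

44.6%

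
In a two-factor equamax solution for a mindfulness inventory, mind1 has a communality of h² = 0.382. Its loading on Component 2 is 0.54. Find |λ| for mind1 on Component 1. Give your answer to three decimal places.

Under orthogonal rotation h² = Σλ², so λ_Component 1² = h² − (0.2916) = 0.382 − 0.2916 = 0.0904.
|λ| = √0.0904 = 0.3007.

0.301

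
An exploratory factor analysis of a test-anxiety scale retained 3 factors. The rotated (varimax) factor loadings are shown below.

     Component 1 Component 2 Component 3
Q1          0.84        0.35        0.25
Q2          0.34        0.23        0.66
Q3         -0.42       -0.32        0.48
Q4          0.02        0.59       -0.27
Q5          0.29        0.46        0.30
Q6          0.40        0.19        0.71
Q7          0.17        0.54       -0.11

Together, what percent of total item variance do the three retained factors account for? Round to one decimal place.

Communalities: 0.8906, 0.6041, 0.5092, 0.4214, 0.3857, 0.7002, 0.3326; Σh² = 3.8438.
Total variance with 7 standardized items is 7, so the solution explains 3.8438/7 = 0.5491 = 54.91%.

54.9%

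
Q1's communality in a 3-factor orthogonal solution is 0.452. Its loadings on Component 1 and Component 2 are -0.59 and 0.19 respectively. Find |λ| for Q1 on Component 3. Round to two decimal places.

Under orthogonal rotation h² = Σλ², so λ_Component 3² = h² − (0.3842) = 0.452 − 0.3842 = 0.0678.
|λ| = √0.0678 = 0.2604.

0.26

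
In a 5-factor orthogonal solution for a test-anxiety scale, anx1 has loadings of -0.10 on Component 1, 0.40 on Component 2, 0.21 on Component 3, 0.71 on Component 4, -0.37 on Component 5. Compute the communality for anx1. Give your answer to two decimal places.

h² = (-0.10)² + 0.40² + 0.21² + 0.71² + (-0.37)² = 0.0100 + 0.1600 + 0.0441 + 0.5041 + 0.1369 = 0.8551

0.86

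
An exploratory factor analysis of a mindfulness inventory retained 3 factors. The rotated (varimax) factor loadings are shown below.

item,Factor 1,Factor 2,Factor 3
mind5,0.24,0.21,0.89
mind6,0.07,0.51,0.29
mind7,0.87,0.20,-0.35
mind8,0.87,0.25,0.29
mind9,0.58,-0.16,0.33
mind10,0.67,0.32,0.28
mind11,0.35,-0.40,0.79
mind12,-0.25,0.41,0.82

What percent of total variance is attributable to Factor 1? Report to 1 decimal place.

SS loadings for Factor 1 = 0.24² + 0.07² + 0.87² + 0.87² + 0.58² + 0.67² + 0.35² + (-0.25)² = 2.5466
With 8 standardized items, total variance = 8. Proportion = 2.5466/8 = 0.3183 → 31.83%.

31.8%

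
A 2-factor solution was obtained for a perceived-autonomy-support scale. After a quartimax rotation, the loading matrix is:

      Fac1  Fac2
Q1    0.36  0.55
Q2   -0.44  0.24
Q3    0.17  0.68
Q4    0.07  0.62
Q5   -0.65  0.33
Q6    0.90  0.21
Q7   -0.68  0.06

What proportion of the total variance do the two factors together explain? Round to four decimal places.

0.4879

Communalities: 0.4321, 0.2512, 0.4913, 0.3893, 0.5314, 0.8541, 0.4660; Σh² = 3.4154.
Total variance with 7 standardized items is 7, so the solution explains 3.4154/7 = 0.4879.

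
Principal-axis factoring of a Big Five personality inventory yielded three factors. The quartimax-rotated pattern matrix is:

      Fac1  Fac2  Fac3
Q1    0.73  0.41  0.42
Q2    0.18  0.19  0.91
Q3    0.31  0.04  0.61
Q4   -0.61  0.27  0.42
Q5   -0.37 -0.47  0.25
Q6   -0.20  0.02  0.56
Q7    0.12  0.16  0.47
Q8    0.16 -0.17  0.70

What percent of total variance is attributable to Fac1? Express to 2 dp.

15.63%

SS loadings for Fac1 = 0.73² + 0.18² + 0.31² + (-0.61)² + (-0.37)² + (-0.20)² + 0.12² + 0.16² = 1.2504
With 8 standardized items, total variance = 8. Proportion = 1.2504/8 = 0.1563 → 15.63%.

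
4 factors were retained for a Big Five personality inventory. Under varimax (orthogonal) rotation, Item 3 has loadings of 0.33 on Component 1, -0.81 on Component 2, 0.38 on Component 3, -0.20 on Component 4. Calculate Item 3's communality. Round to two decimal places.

0.95

h² = 0.33² + (-0.81)² + 0.38² + (-0.20)² = 0.1089 + 0.6561 + 0.1444 + 0.0400 = 0.9494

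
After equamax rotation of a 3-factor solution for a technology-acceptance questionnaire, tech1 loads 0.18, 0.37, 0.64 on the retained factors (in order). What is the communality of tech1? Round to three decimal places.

0.579

h² = 0.18² + 0.37² + 0.64² = 0.0324 + 0.1369 + 0.4096 = 0.5789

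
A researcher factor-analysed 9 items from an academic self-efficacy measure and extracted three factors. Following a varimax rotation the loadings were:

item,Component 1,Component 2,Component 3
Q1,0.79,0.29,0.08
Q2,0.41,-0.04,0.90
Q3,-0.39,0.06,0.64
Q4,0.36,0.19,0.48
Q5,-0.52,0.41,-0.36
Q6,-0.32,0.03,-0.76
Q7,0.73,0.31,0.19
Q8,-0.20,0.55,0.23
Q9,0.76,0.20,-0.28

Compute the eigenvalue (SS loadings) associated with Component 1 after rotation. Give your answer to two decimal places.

SS loadings for Component 1 = 0.79² + 0.41² + (-0.39)² + 0.36² + (-0.52)² + (-0.32)² + 0.73² + (-0.20)² + 0.76² = 0.6241 + 0.1681 + 0.1521 + 0.1296 + 0.2704 + 0.1024 + 0.5329 + 0.0400 + 0.5776 = 2.5972

2.60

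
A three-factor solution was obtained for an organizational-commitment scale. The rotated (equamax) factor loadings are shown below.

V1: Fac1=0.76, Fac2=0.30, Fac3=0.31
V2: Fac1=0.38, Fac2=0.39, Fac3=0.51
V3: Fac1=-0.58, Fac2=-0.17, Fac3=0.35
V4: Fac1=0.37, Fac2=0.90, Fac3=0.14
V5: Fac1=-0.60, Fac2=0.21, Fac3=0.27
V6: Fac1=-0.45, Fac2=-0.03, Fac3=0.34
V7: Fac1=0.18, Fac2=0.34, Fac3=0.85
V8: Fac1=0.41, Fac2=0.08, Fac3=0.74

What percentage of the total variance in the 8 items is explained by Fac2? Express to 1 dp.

SS loadings for Fac2 = 0.30² + 0.39² + (-0.17)² + 0.90² + 0.21² + (-0.03)² + 0.34² + 0.08² = 1.2480
With 8 standardized items, total variance = 8. Proportion = 1.2480/8 = 0.1560 → 15.60%.

15.6%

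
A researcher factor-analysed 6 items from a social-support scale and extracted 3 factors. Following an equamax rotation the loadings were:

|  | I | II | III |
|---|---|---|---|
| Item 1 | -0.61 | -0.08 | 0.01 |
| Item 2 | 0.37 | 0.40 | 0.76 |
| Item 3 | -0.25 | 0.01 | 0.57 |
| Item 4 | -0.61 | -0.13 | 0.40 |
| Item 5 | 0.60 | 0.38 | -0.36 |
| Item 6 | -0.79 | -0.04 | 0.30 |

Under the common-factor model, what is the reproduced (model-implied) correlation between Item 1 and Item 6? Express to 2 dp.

r̂ = Σ λ_i·λ_j across factors = (-0.61)(-0.79) + (-0.08)(-0.04) + (0.01)(0.30)
  = +0.4819 +0.0032 +0.0030 = 0.4881

0.49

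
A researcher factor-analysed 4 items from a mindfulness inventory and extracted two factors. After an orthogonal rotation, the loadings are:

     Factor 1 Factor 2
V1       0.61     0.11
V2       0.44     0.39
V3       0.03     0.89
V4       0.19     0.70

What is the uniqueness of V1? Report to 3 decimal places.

h² = 0.61² + 0.11² = 0.3721 + 0.0121 = 0.3842
Uniqueness u² = 1 − h² = 1 − 0.3842 = 0.6158

0.616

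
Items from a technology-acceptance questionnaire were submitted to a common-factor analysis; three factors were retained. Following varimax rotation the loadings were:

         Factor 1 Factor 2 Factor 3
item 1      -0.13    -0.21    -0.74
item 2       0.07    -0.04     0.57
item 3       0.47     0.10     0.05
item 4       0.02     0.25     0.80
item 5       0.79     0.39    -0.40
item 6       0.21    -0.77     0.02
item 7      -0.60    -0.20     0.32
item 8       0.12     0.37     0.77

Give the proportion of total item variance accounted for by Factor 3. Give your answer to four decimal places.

0.2963

SS loadings for Factor 3 = (-0.74)² + 0.57² + 0.05² + 0.80² + (-0.40)² + 0.02² + 0.32² + 0.77² = 2.3707
Proportion of variance = 2.3707 / 8 = 0.2963.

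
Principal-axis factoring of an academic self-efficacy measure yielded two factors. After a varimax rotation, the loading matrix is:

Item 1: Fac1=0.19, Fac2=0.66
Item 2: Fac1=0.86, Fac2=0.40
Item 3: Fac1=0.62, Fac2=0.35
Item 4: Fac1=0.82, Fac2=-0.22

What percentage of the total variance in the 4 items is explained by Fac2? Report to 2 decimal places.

SS loadings for Fac2 = 0.66² + 0.40² + 0.35² + (-0.22)² = 0.7665
With 4 standardized items, total variance = 4. Proportion = 0.7665/4 = 0.1916 → 19.16%.

19.16%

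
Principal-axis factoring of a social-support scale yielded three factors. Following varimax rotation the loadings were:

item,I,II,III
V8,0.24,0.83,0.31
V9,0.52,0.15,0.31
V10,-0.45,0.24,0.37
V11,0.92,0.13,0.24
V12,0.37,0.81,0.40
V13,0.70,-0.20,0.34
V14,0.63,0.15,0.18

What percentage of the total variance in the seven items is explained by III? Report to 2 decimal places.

9.92%

SS loadings for III = 0.31² + 0.31² + 0.37² + 0.24² + 0.40² + 0.34² + 0.18² = 0.6947
With 7 standardized items, total variance = 7. Proportion = 0.6947/7 = 0.0992 → 9.92%.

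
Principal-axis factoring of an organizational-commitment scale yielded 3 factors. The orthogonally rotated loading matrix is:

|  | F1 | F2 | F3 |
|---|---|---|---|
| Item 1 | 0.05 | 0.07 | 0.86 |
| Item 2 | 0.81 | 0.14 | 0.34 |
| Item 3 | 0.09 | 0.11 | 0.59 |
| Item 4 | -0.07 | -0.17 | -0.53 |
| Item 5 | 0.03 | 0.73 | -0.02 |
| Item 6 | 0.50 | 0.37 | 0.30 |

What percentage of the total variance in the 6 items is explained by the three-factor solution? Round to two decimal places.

53.87%

Communalities: 0.7470, 0.7913, 0.3683, 0.3147, 0.5342, 0.4769; Σh² = 3.2324.
Total variance with 6 standardized items is 6, so the solution explains 3.2324/6 = 0.5387 = 53.87%.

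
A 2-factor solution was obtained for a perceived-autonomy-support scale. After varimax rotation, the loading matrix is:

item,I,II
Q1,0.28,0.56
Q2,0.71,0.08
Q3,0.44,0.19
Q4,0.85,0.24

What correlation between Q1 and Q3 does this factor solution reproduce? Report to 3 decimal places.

0.230

r̂ = Σ λ_i·λ_j across factors = (0.28)(0.44) + (0.56)(0.19)
  = +0.1232 +0.1064 = 0.2296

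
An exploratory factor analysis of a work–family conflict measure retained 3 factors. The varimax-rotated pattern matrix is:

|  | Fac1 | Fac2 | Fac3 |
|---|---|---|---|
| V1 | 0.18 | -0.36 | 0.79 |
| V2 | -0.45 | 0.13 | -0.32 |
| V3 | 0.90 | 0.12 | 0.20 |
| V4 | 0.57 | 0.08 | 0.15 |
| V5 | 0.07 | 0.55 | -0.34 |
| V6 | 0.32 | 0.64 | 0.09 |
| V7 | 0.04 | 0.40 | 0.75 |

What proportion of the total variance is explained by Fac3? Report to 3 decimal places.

SS loadings for Fac3 = 0.79² + (-0.32)² + 0.20² + 0.15² + (-0.34)² + 0.09² + 0.75² = 1.4752
Proportion of variance = 1.4752 / 7 = 0.2107.

0.211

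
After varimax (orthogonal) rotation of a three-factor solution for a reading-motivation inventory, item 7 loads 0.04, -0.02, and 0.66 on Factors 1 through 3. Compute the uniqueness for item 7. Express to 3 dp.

0.562

h² = 0.04² + (-0.02)² + 0.66² = 0.0016 + 0.0004 + 0.4356 = 0.4376
Uniqueness u² = 1 − h² = 1 − 0.4376 = 0.5624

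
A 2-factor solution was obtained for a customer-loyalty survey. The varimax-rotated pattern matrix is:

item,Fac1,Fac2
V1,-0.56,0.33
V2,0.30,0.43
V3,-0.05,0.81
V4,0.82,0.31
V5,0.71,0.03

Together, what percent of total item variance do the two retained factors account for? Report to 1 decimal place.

52.6%

Communalities: 0.4225, 0.2749, 0.6586, 0.7685, 0.5050; Σh² = 2.6295.
Total variance with 5 standardized items is 5, so the solution explains 2.6295/5 = 0.5259 = 52.59%.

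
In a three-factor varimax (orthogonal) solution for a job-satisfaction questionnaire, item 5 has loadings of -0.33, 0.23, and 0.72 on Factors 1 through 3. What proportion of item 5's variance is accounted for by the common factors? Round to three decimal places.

h² = (-0.33)² + 0.23² + 0.72² = 0.1089 + 0.0529 + 0.5184 = 0.6802

0.680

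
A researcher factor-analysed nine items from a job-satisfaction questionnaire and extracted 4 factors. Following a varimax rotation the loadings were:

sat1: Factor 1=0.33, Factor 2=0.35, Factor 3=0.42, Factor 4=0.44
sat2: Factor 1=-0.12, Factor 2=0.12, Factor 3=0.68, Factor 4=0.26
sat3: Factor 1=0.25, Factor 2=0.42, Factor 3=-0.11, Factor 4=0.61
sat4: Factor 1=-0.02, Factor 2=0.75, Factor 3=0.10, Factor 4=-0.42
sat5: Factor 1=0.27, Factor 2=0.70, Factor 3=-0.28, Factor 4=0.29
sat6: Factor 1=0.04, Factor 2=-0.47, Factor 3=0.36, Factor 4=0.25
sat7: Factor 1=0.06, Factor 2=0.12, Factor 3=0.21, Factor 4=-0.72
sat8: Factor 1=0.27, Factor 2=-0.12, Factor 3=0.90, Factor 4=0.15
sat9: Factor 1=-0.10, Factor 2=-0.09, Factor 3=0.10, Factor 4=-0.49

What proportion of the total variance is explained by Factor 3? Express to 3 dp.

SS loadings for Factor 3 = 0.42² + 0.68² + (-0.11)² + 0.10² + (-0.28)² + 0.36² + 0.21² + 0.90² + 0.10² = 1.7330
Proportion of variance = 1.7330 / 9 = 0.1926.

0.193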